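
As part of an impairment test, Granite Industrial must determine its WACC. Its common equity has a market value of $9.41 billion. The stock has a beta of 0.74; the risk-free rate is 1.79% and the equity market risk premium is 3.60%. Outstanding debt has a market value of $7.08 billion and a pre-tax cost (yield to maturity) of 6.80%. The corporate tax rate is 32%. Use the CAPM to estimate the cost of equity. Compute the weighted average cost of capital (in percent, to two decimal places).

Cost of equity via CAPM: Re = 1.79% + 0.74 × 3.6% = 4.4540%.
Total capital V = 9.41 + 7.08 = 16.49.
Equity: weight = 9.41/16.49 = 0.5706; cost = 4.454%.
Debt: weight = 7.08/16.49 = 0.4294; after-tax cost = 6.8% × (1 − 32%) = 4.6240%.
WACC = 0.5706 × 4.4540% + 0.4294 × 4.6240% = 4.5270%.

4.53%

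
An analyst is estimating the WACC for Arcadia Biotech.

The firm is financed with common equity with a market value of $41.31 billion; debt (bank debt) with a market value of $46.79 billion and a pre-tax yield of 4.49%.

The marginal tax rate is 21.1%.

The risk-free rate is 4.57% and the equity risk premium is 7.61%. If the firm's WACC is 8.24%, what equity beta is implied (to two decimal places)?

Total capital V = 41.31 + 46.79 = 88.1.
Equity weight = 41.31/88.1 = 0.4689.
Bank debt weight = 46.79/88.1 = 0.5311.
Debt contribution = 0.5311 × 4.49% × (1 − 21.1%) = 1.8815%.
Required equity contribution = 8.24% − 1.8815% = 6.3585%  ⇒  Re = 13.5605%.
CAPM: 13.5605% = 4.57% + β × 7.61%  ⇒  β = 1.1814.

1.18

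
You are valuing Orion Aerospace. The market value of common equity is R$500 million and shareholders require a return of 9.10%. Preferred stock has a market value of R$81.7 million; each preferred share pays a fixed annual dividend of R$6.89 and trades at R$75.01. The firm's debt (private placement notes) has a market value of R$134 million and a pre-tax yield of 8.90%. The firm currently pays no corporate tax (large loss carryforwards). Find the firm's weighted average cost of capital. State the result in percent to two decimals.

9.07%

Cost of preferred: Rp = 6.89 / 75.01 = 9.1854%.
Total capital V = 500 + 81.7 + 134 = 715.7.
Equity: weight = 500/715.7 = 0.6986; cost = 9.1%.
Preferred: weight = 81.7/715.7 = 0.1142; cost = 9.1854%.
Private placement notes: weight = 134/715.7 = 0.1872; after-tax cost = 8.9% × (1 − 0%) = 8.9000%.
WACC = 0.6986 × 9.1000% + 0.1142 × 9.1854% + 0.1872 × 8.9000% = 9.0723%.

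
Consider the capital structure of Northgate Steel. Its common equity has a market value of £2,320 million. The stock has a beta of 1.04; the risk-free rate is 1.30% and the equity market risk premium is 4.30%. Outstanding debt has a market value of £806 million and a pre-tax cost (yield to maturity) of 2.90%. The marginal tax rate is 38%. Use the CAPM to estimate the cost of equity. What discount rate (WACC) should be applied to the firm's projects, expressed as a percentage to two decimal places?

4.75%

Cost of equity via CAPM: Re = 1.3% + 1.04 × 4.3% = 5.7720%.
Total capital V = 2320 + 806 = 3126.
Equity: weight = 2320/3126 = 0.7422; cost = 5.772%.
Debt: weight = 806/3126 = 0.2578; after-tax cost = 2.9% × (1 − 38%) = 1.7980%.
WACC = 0.7422 × 5.7720% + 0.2578 × 1.7980% = 4.7474%.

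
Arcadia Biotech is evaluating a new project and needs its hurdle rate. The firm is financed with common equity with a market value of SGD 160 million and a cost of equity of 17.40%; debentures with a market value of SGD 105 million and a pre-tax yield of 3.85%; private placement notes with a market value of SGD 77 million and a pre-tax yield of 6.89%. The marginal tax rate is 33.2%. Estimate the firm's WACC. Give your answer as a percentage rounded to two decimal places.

Total capital V = 160 + 105 + 77 = 342.
Equity: weight = 160/342 = 0.4678; cost = 17.4%.
Debentures: weight = 105/342 = 0.3070; after-tax cost = 3.85% × (1 − 33.2%) = 2.5718%.
Private placement notes: weight = 77/342 = 0.2251; after-tax cost = 6.89% × (1 − 33.2%) = 4.6025%.
WACC = 0.4678 × 17.4000% + 0.3070 × 2.5718% + 0.2251 × 4.6025% = 9.9662%.

9.97%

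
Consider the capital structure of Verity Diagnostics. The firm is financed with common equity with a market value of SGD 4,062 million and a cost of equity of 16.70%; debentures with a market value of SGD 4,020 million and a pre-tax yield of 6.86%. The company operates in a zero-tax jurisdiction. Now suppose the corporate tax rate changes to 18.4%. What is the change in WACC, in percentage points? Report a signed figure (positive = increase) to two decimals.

-0.63 pp

Current WACC:
Total capital V = 4062 + 4020 = 8082.
Equity: weight = 4062/8082 = 0.5026; cost = 16.7%.
Debentures: weight = 4020/8082 = 0.4974; after-tax cost = 6.86% × (1 − 0%) = 6.8600%.
WACC = 0.5026 × 16.7000% + 0.4974 × 6.8600% = 11.8056%.
After the change:
Total capital V = 4062 + 4020 = 8082.
Equity: weight = 4062/8082 = 0.5026; cost = 16.7%.
Debentures: weight = 4020/8082 = 0.4974; after-tax cost = 6.86% × (1 − 18.4%) = 5.5978%.
WACC = 0.5026 × 16.7000% + 0.4974 × 5.5978% = 11.1777%.
Change in WACC = 11.1777% − 11.8056% = -0.6278 pp.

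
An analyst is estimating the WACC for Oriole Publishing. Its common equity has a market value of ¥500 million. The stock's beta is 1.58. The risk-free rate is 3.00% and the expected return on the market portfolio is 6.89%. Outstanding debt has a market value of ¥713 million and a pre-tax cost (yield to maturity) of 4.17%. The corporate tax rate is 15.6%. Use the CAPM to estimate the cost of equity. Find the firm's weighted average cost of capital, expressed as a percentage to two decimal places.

5.84%

Market risk premium = 6.89% − 3.0% = 3.89%.
Cost of equity via CAPM: Re = 3.0% + 1.58 × 3.89% = 9.1462%.
Total capital V = 500 + 713 = 1213.
Equity: weight = 500/1213 = 0.4122; cost = 9.1462%.
Debt: weight = 713/1213 = 0.5878; after-tax cost = 4.17% × (1 − 15.6%) = 3.5195%.
WACC = 0.4122 × 9.1462% + 0.5878 × 3.5195% = 5.8388%.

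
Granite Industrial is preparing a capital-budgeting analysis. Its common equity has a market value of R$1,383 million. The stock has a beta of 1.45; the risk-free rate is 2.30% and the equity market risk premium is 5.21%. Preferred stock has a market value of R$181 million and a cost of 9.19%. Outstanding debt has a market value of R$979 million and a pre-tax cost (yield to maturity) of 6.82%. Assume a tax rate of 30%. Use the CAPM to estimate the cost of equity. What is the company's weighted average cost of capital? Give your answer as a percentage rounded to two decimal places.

Cost of equity via CAPM: Re = 2.3% + 1.45 × 5.21% = 9.8545%.
Total capital V = 1383 + 181 + 979 = 2543.
Equity: weight = 1383/2543 = 0.5438; cost = 9.8545%.
Preferred: weight = 181/2543 = 0.0712; cost = 9.19%.
Debt: weight = 979/2543 = 0.3850; after-tax cost = 6.82% × (1 − 30%) = 4.7740%.
WACC = 0.5438 × 9.8545% + 0.0712 × 9.1900% + 0.3850 × 4.7740% = 7.8513%.

7.85%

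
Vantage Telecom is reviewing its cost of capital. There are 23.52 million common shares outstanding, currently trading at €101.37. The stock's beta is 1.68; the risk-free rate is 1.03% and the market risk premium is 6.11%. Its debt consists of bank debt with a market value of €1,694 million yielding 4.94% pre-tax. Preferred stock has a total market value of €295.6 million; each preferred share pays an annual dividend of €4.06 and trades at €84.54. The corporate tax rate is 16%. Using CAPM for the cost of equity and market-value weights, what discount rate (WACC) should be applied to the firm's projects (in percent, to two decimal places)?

8.09%

Cost of equity via CAPM: Re = 1.03% + 1.68 × 6.11% = 11.2948%.
Cost of preferred: Rp = 4.06 / 84.54 = 4.8025%.
Market value of equity E = 101.37 × 23.52m = 2384.2224m.
Total capital V = 2384.2224 + 295.6 + 1694 = 4373.8224.
Equity: weight = 2384.2224/4373.8224 = 0.5451; cost = 11.2948%.
Preferred: weight = 295.6/4373.8224 = 0.0676; cost = 4.8025%.
Bank debt: weight = 1694/4373.8224 = 0.3873; after-tax cost = 4.94% × (1 − 16%) = 4.1496%.
WACC = 0.5451 × 11.2948% + 0.0676 × 4.8025% + 0.3873 × 4.1496% = 8.0887%.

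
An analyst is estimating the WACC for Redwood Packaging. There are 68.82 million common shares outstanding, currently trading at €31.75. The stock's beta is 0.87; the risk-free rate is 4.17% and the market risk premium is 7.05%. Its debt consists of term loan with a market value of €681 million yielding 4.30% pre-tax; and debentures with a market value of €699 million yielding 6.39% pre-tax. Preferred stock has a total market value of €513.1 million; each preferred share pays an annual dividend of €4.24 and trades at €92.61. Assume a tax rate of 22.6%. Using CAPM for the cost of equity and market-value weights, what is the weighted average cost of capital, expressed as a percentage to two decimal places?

7.50%

Cost of equity via CAPM: Re = 4.17% + 0.87 × 7.05% = 10.3035%.
Cost of preferred: Rp = 4.24 / 92.61 = 4.5783%.
Market value of equity E = 31.75 × 68.82m = 2185.035m.
Total capital V = 2185.035 + 513.1 + 681 + 699 = 4078.135.
Equity: weight = 2185.035/4078.135 = 0.5358; cost = 10.3035%.
Preferred: weight = 513.1/4078.135 = 0.1258; cost = 4.5783%.
Term loan: weight = 681/4078.135 = 0.1670; after-tax cost = 4.3% × (1 − 22.6%) = 3.3282%.
Debentures: weight = 699/4078.135 = 0.1714; after-tax cost = 6.39% × (1 − 22.6%) = 4.9459%.
WACC = 0.5358 × 10.3035% + 0.1258 × 4.5783% + 0.1670 × 3.3282% + 0.1714 × 4.9459% = 7.5001%.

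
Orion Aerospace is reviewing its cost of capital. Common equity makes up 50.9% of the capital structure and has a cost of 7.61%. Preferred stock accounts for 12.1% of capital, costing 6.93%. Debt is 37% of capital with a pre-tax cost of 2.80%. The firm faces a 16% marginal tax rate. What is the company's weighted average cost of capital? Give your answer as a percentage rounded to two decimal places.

5.58%

After-tax cost of debt = 2.8% × (1 − 16%) = 2.3520%.
WACC = 0.509 × 7.6100% + 0.121 × 6.9300% + 0.370 × 2.3520% = 5.5823%.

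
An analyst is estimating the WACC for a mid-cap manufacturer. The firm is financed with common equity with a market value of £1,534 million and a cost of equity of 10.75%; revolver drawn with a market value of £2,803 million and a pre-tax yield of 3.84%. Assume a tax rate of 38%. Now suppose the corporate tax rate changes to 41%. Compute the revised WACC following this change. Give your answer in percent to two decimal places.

After the change:
Total capital V = 1534 + 2803 = 4337.
Equity: weight = 1534/4337 = 0.3537; cost = 10.75%.
Revolver drawn: weight = 2803/4337 = 0.6463; after-tax cost = 3.84% × (1 − 41%) = 2.2656%.
WACC = 0.3537 × 10.7500% + 0.6463 × 2.2656% = 5.2665%.

5.27%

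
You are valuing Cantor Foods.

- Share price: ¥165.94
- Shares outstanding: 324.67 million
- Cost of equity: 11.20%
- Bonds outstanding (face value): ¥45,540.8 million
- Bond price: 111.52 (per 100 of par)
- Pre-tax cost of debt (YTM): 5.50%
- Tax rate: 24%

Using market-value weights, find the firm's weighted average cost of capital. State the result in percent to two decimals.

Market value of equity E = 165.94 × 324.67m = 53875.7398m. Market value of debt D = 45540.8m × 111.52/100 = 50787.10016m.
Total capital V = 53875.7398 + 50787.10016 = 104662.83996.
Equity: weight = 53875.7398/104662.83996 = 0.5148; cost = 11.2%.
Bonds outstanding: weight = 50787.10016/104662.83996 = 0.4852; after-tax cost = 5.5% × (1 − 24%) = 4.1800%.
WACC = 0.5148 × 11.2000% + 0.4852 × 4.1800% = 7.7936%.

7.79%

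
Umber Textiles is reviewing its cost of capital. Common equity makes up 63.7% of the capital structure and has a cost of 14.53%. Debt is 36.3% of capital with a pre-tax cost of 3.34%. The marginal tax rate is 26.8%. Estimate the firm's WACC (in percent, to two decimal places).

10.14%

After-tax cost of debt = 3.34% × (1 − 26.8%) = 2.4449%.
WACC = 0.637 × 14.5300% + 0.363 × 2.4449% = 10.1431%.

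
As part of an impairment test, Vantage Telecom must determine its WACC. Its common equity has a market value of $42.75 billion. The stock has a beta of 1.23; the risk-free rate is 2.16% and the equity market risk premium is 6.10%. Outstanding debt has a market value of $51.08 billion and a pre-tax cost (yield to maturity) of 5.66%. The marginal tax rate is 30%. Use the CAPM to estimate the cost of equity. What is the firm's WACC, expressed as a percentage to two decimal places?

6.56%

Cost of equity via CAPM: Re = 2.16% + 1.23 × 6.1% = 9.6630%.
Total capital V = 42.75 + 51.08 = 93.83.
Equity: weight = 42.75/93.83 = 0.4556; cost = 9.663%.
Debt: weight = 51.08/93.83 = 0.5444; after-tax cost = 5.66% × (1 − 30%) = 3.9620%.
WACC = 0.4556 × 9.6630% + 0.5444 × 3.9620% = 6.5594%.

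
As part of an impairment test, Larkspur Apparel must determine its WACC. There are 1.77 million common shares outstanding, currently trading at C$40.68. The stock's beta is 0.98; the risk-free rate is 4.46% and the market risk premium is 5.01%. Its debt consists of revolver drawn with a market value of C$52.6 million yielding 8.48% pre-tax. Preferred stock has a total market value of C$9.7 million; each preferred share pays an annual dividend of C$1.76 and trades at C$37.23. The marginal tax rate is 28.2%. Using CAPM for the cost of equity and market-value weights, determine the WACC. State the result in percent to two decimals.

Cost of equity via CAPM: Re = 4.46% + 0.98 × 5.01% = 9.3698%.
Cost of preferred: Rp = 1.76 / 37.23 = 4.7274%.
Market value of equity E = 40.68 × 1.77m = 72.0036m.
Total capital V = 72.0036 + 9.7 + 52.6 = 134.3036.
Equity: weight = 72.0036/134.3036 = 0.5361; cost = 9.3698%.
Preferred: weight = 9.7/134.3036 = 0.0722; cost = 4.7274%.
Revolver drawn: weight = 52.6/134.3036 = 0.3916; after-tax cost = 8.48% × (1 − 28.2%) = 6.0886%.
WACC = 0.5361 × 9.3698% + 0.0722 × 4.7274% + 0.3916 × 6.0886% = 7.7494%.

7.75%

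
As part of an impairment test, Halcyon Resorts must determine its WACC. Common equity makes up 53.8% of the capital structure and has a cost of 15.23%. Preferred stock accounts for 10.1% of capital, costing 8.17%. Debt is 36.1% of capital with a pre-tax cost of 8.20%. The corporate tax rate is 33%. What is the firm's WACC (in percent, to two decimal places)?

After-tax cost of debt = 8.2% × (1 − 33%) = 5.4940%.
WACC = 0.538 × 15.2300% + 0.101 × 8.1700% + 0.361 × 5.4940% = 11.0022%.

11.00%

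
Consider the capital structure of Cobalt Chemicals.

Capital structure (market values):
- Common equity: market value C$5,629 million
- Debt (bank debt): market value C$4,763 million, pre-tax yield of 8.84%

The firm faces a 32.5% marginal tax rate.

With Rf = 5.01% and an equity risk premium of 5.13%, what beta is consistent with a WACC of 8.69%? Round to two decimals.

1.17

Total capital V = 5629 + 4763 = 10392.
Equity weight = 5629/10392 = 0.5417.
Bank debt weight = 4763/10392 = 0.4583.
Debt contribution = 0.4583 × 8.84% × (1 − 32.5%) = 2.7349%.
Required equity contribution = 8.69% − 2.7349% = 5.9551%  ⇒  Re = 10.9941%.
CAPM: 10.9941% = 5.01% + β × 5.13%  ⇒  β = 1.1665.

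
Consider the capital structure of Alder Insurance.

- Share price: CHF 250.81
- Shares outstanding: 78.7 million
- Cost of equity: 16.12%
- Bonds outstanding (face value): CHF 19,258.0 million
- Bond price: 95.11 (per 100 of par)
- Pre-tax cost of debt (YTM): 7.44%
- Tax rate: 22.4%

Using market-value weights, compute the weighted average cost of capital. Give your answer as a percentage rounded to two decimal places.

Market value of equity E = 250.81 × 78.7m = 19738.747m. Market value of debt D = 19258m × 95.11/100 = 18316.2838m.
Total capital V = 19738.747 + 18316.2838 = 38055.0308.
Equity: weight = 19738.747/38055.0308 = 0.5187; cost = 16.12%.
Bonds outstanding: weight = 18316.2838/38055.0308 = 0.4813; after-tax cost = 7.44% × (1 − 22.4%) = 5.7734%.
WACC = 0.5187 × 16.1200% + 0.4813 × 5.7734% = 11.1401%.

11.14%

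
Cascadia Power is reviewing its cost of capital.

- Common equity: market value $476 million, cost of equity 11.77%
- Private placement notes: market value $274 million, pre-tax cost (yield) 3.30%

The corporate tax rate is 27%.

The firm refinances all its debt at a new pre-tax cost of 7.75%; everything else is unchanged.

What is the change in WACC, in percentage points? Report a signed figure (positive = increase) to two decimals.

Current WACC:
Total capital V = 476 + 274 = 750.
Equity: weight = 476/750 = 0.6347; cost = 11.77%.
Private placement notes: weight = 274/750 = 0.3653; after-tax cost = 3.3% × (1 − 27%) = 2.4090%.
WACC = 0.6347 × 11.7700% + 0.3653 × 2.4090% = 8.3501%.
After the change:
Total capital V = 476 + 274 = 750.
Equity: weight = 476/750 = 0.6347; cost = 11.77%.
Private placement notes: weight = 274/750 = 0.3653; after-tax cost = 7.75% × (1 − 27%) = 5.6575%.
WACC = 0.6347 × 11.7700% + 0.3653 × 5.6575% = 9.5369%.
Change in WACC = 9.5369% − 8.3501% = 1.1868 pp.

+1.19 pp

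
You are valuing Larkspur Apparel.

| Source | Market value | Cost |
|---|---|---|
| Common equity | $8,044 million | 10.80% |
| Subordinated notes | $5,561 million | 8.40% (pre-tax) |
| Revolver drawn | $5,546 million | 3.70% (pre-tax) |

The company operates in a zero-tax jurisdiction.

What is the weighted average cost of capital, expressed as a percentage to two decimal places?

8.05%

Total capital V = 8044 + 5561 + 5546 = 19151.
Equity: weight = 8044/19151 = 0.4200; cost = 10.8%.
Subordinated notes: weight = 5561/19151 = 0.2904; after-tax cost = 8.4% × (1 − 0%) = 8.4000%.
Revolver drawn: weight = 5546/19151 = 0.2896; after-tax cost = 3.7% × (1 − 0%) = 3.7000%.
WACC = 0.4200 × 10.8000% + 0.2904 × 8.4000% + 0.2896 × 3.7000% = 8.0470%.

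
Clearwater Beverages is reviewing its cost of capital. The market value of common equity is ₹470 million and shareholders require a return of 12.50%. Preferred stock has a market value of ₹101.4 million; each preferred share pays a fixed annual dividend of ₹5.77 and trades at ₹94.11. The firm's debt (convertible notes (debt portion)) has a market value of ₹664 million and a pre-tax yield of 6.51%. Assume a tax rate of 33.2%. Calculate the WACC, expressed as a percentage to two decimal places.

Cost of preferred: Rp = 5.77 / 94.11 = 6.1311%.
Total capital V = 470 + 101.4 + 664 = 1235.4.
Equity: weight = 470/1235.4 = 0.3804; cost = 12.5%.
Preferred: weight = 101.4/1235.4 = 0.0821; cost = 6.1311%.
Convertible notes (debt portion): weight = 664/1235.4 = 0.5375; after-tax cost = 6.51% × (1 − 33.2%) = 4.3487%.
WACC = 0.3804 × 12.5000% + 0.0821 × 6.1311% + 0.5375 × 4.3487% = 7.5961%.

7.60%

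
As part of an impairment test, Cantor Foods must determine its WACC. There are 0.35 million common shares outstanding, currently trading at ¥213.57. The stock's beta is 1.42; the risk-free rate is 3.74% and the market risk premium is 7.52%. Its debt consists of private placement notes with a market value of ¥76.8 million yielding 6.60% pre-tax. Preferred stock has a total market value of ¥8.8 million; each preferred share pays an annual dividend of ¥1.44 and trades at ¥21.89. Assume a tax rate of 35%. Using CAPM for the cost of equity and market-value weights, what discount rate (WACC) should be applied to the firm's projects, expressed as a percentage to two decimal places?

9.14%

Cost of equity via CAPM: Re = 3.74% + 1.42 × 7.52% = 14.4184%.
Cost of preferred: Rp = 1.44 / 21.89 = 6.5783%.
Market value of equity E = 213.57 × 0.35m = 74.7495m.
Total capital V = 74.7495 + 8.8 + 76.8 = 160.3495.
Equity: weight = 74.7495/160.3495 = 0.4662; cost = 14.4184%.
Preferred: weight = 8.8/160.3495 = 0.0549; cost = 6.5783%.
Private placement notes: weight = 76.8/160.3495 = 0.4790; after-tax cost = 6.6% × (1 − 35%) = 4.2900%.
WACC = 0.4662 × 14.4184% + 0.0549 × 6.5783% + 0.4790 × 4.2900% = 9.1371%.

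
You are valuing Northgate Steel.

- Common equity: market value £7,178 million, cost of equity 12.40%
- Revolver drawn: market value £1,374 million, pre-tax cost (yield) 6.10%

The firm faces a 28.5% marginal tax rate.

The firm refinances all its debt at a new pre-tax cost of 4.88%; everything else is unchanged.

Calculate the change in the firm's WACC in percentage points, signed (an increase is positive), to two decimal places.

Current WACC:
Total capital V = 7178 + 1374 = 8552.
Equity: weight = 7178/8552 = 0.8393; cost = 12.4%.
Revolver drawn: weight = 1374/8552 = 0.1607; after-tax cost = 6.1% × (1 − 28.5%) = 4.3615%.
WACC = 0.8393 × 12.4000% + 0.1607 × 4.3615% = 11.1085%.
After the change:
Total capital V = 7178 + 1374 = 8552.
Equity: weight = 7178/8552 = 0.8393; cost = 12.4%.
Revolver drawn: weight = 1374/8552 = 0.1607; after-tax cost = 4.88% × (1 − 28.5%) = 3.4892%.
WACC = 0.8393 × 12.4000% + 0.1607 × 3.4892% = 10.9684%.
Change in WACC = 10.9684% − 11.1085% = -0.1401 pp.

-0.14 pp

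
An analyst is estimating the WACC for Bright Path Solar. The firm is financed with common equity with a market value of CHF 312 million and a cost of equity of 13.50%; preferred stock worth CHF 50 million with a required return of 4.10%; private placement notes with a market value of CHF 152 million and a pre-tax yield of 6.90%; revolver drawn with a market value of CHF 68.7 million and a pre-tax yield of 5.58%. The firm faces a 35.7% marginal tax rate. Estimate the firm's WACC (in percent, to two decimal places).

Total capital V = 312 + 50 + 152 + 68.7 = 582.7.
Equity: weight = 312/582.7 = 0.5354; cost = 13.5%.
Preferred: weight = 50/582.7 = 0.0858; cost = 4.1%.
Private placement notes: weight = 152/582.7 = 0.2609; after-tax cost = 6.9% × (1 − 35.7%) = 4.4367%.
Revolver drawn: weight = 68.7/582.7 = 0.1179; after-tax cost = 5.58% × (1 − 35.7%) = 3.5879%.
WACC = 0.5354 × 13.5000% + 0.0858 × 4.1000% + 0.2609 × 4.4367% + 0.1179 × 3.5879% = 9.1606%.

9.16%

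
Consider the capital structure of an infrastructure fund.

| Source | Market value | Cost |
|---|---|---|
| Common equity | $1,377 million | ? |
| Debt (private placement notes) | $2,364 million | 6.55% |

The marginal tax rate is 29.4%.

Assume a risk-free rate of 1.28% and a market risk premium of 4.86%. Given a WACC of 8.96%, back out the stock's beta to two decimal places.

Total capital V = 1377 + 2364 = 3741.
Equity weight = 1377/3741 = 0.3681.
Private placement notes weight = 2364/3741 = 0.6319.
Debt contribution = 0.6319 × 6.55% × (1 − 29.4%) = 2.9222%.
Required equity contribution = 8.96% − 2.9222% = 6.0378%  ⇒  Re = 16.4034%.
CAPM: 16.4034% = 1.28% + β × 4.86%  ⇒  β = 3.1118.

3.11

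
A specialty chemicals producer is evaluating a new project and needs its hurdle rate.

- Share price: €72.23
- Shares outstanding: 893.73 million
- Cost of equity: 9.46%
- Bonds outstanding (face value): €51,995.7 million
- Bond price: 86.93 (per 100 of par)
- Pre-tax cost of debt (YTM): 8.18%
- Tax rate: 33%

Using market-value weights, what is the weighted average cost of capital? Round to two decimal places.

Market value of equity E = 72.23 × 893.73m = 64554.1179m. Market value of debt D = 51995.7m × 86.93/100 = 45199.86201m.
Total capital V = 64554.1179 + 45199.86201 = 109753.97991.
Equity: weight = 64554.1179/109753.97991 = 0.5882; cost = 9.46%.
Bonds outstanding: weight = 45199.86201/109753.97991 = 0.4118; after-tax cost = 8.18% × (1 − 33%) = 5.4806%.
WACC = 0.5882 × 9.4600% + 0.4118 × 5.4806% = 7.8212%.

7.82%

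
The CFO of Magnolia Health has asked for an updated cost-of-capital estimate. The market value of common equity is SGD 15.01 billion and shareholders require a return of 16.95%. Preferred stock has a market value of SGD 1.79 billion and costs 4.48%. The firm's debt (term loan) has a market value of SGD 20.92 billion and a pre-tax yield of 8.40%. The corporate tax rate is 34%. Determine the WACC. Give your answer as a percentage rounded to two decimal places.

10.03%

Total capital V = 15.01 + 1.79 + 20.92 = 37.72.
Equity: weight = 15.01/37.72 = 0.3979; cost = 16.95%.
Preferred: weight = 1.79/37.72 = 0.0475; cost = 4.48%.
Term loan: weight = 20.92/37.72 = 0.5546; after-tax cost = 8.4% × (1 − 34%) = 5.5440%.
WACC = 0.3979 × 16.9500% + 0.0475 × 4.4800% + 0.5546 × 5.5440% = 10.0323%.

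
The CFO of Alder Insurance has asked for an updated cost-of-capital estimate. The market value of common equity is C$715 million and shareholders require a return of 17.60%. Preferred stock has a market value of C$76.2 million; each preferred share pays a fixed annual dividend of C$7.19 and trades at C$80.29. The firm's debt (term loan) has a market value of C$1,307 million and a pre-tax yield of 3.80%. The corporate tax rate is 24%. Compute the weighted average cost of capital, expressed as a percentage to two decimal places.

8.12%

Cost of preferred: Rp = 7.19 / 80.29 = 8.9550%.
Total capital V = 715 + 76.2 + 1307 = 2098.2.
Equity: weight = 715/2098.2 = 0.3408; cost = 17.6%.
Preferred: weight = 76.2/2098.2 = 0.0363; cost = 8.955%.
Term loan: weight = 1307/2098.2 = 0.6229; after-tax cost = 3.8% × (1 − 24%) = 2.8880%.
WACC = 0.3408 × 17.6000% + 0.0363 × 8.9550% + 0.6229 × 2.8880% = 8.1217%.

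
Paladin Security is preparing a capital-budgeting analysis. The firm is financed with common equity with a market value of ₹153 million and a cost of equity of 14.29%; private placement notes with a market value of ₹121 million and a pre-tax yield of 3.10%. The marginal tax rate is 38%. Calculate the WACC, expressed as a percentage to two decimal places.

8.83%

Total capital V = 153 + 121 = 274.
Equity: weight = 153/274 = 0.5584; cost = 14.29%.
Private placement notes: weight = 121/274 = 0.4416; after-tax cost = 3.1% × (1 − 38%) = 1.9220%.
WACC = 0.5584 × 14.2900% + 0.4416 × 1.9220% = 8.8282%.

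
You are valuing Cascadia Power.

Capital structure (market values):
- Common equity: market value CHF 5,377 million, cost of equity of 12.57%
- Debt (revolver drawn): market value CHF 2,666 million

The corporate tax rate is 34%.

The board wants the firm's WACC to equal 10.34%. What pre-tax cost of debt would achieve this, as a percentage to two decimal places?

Total capital V = 5377 + 2666 = 8043.
Equity weight = 5377/8043 = 0.6685.
Revolver drawn weight = 2666/8043 = 0.3315.
Equity contribution = 0.6685 × 12.57% = 8.4034%.
Remaining for debt = 10.34% − 8.4034% = 1.9366%.
Rd × (1 − 34%) × 0.3315 = 1.9366%  ⇒  Rd = 8.8521%.

8.85%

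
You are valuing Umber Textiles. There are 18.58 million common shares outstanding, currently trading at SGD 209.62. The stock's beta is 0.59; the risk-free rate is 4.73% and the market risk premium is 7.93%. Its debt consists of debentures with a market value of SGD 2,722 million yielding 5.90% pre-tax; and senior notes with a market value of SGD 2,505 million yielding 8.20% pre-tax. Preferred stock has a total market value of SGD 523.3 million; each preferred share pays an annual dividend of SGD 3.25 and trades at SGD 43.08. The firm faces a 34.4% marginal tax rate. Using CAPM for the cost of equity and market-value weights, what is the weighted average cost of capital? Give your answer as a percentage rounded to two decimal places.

Cost of equity via CAPM: Re = 4.73% + 0.59 × 7.93% = 9.4087%.
Cost of preferred: Rp = 3.25 / 43.08 = 7.5441%.
Market value of equity E = 209.62 × 18.58m = 3894.7396m.
Total capital V = 3894.7396 + 523.3 + 2722 + 2505 = 9645.0396.
Equity: weight = 3894.7396/9645.0396 = 0.4038; cost = 9.4087%.
Preferred: weight = 523.3/9645.0396 = 0.0543; cost = 7.5441%.
Debentures: weight = 2722/9645.0396 = 0.2822; after-tax cost = 5.9% × (1 − 34.4%) = 3.8704%.
Senior notes: weight = 2505/9645.0396 = 0.2597; after-tax cost = 8.2% × (1 − 34.4%) = 5.3792%.
WACC = 0.4038 × 9.4087% + 0.0543 × 7.5441% + 0.2822 × 3.8704% + 0.2597 × 5.3792% = 6.6980%.

6.70%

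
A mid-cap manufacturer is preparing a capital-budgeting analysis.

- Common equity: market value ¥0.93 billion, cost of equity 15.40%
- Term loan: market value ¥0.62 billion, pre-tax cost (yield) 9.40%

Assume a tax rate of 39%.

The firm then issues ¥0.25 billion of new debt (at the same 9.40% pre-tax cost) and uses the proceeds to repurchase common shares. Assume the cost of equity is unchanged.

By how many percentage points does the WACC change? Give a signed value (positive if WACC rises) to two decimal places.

Current WACC:
Total capital V = 0.93 + 0.62 = 1.55.
Equity: weight = 0.93/1.55 = 0.6000; cost = 15.4%.
Term loan: weight = 0.62/1.55 = 0.4000; after-tax cost = 9.4% × (1 − 39%) = 5.7340%.
WACC = 0.6000 × 15.4000% + 0.4000 × 5.7340% = 11.5336%.
After the change:
Total capital V = 0.68 + 0.87 = 1.55.
Equity: weight = 0.68/1.55 = 0.4387; cost = 15.4%.
Term loan: weight = 0.87/1.55 = 0.5613; after-tax cost = 9.4% × (1 − 39%) = 5.7340%.
WACC = 0.4387 × 15.4000% + 0.5613 × 5.7340% = 9.9746%.
Change in WACC = 9.9746% − 11.5336% = -1.5590 pp.

-1.56 pp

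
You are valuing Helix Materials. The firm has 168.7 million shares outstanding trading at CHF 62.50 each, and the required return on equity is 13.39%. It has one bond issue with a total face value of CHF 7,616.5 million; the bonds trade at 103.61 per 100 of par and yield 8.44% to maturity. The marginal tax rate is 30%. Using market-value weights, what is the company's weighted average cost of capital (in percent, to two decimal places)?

10.19%

Market value of equity E = 62.5 × 168.7m = 10543.75m. Market value of debt D = 7616.5m × 103.61/100 = 7891.45565m.
Total capital V = 10543.75 + 7891.45565 = 18435.20565.
Equity: weight = 10543.75/18435.20565 = 0.5719; cost = 13.39%.
Bonds outstanding: weight = 7891.45565/18435.20565 = 0.4281; after-tax cost = 8.44% × (1 − 30%) = 5.9080%.
WACC = 0.5719 × 13.3900% + 0.4281 × 5.9080% = 10.1872%.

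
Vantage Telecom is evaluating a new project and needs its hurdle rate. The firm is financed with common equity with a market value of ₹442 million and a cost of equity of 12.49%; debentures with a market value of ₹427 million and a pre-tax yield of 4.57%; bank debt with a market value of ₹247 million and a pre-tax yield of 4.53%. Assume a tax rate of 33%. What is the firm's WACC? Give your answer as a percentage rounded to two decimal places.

Total capital V = 442 + 427 + 247 = 1116.
Equity: weight = 442/1116 = 0.3961; cost = 12.49%.
Debentures: weight = 427/1116 = 0.3826; after-tax cost = 4.57% × (1 − 33%) = 3.0619%.
Bank debt: weight = 247/1116 = 0.2213; after-tax cost = 4.53% × (1 − 33%) = 3.0351%.
WACC = 0.3961 × 12.4900% + 0.3826 × 3.0619% + 0.2213 × 3.0351% = 6.7900%.

6.79%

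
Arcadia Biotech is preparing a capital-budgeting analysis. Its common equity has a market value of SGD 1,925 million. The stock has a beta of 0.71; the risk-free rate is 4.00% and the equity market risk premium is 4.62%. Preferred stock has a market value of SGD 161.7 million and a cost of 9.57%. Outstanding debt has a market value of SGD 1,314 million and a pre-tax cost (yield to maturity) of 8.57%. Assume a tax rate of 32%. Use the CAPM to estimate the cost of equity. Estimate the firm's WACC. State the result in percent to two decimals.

Cost of equity via CAPM: Re = 4.0% + 0.71 × 4.62% = 7.2802%.
Total capital V = 1925 + 161.7 + 1314 = 3400.7.
Equity: weight = 1925/3400.7 = 0.5661; cost = 7.2802%.
Preferred: weight = 161.7/3400.7 = 0.0475; cost = 9.57%.
Debt: weight = 1314/3400.7 = 0.3864; after-tax cost = 8.57% × (1 − 32%) = 5.8276%.
WACC = 0.5661 × 7.2802% + 0.0475 × 9.5700% + 0.3864 × 5.8276% = 6.8278%.

6.83%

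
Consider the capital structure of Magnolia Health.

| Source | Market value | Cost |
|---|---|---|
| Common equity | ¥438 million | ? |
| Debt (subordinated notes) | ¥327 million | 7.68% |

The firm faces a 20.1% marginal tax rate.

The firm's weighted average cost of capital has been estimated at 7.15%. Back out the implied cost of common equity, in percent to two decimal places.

7.91%

Total capital V = 438 + 327 = 765.
Equity weight = 438/765 = 0.5725.
Subordinated notes weight = 327/765 = 0.4275.
Debt contribution = 0.4275 × 7.68% × (1 − 20.1%) = 2.6230%.
Required equity contribution = 7.15% − 2.6230% = 4.5270%.
Re = 4.5270% / 0.5725 = 7.9068%.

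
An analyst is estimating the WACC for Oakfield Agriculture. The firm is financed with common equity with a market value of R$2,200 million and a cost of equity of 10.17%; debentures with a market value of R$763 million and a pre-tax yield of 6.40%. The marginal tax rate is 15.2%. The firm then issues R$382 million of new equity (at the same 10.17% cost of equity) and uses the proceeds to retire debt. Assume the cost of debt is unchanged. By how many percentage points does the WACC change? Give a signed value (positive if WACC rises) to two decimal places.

Current WACC:
Total capital V = 2200 + 763 = 2963.
Equity: weight = 2200/2963 = 0.7425; cost = 10.17%.
Debentures: weight = 763/2963 = 0.2575; after-tax cost = 6.4% × (1 − 15.2%) = 5.4272%.
WACC = 0.7425 × 10.1700% + 0.2575 × 5.4272% = 8.9487%.
After the change:
Total capital V = 2582 + 381 = 2963.
Equity: weight = 2582/2963 = 0.8714; cost = 10.17%.
Debentures: weight = 381/2963 = 0.1286; after-tax cost = 6.4% × (1 − 15.2%) = 5.4272%.
WACC = 0.8714 × 10.1700% + 0.1286 × 5.4272% = 9.5601%.
Change in WACC = 9.5601% − 8.9487% = 0.6115 pp.

+0.61 pp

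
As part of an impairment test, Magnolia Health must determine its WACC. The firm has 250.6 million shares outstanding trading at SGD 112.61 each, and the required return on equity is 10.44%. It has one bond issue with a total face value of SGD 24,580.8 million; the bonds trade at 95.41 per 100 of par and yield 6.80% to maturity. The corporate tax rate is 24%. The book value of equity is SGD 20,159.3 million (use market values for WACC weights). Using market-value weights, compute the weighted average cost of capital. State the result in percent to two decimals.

8.05%

Market value of equity E = 112.61 × 250.6m = 28220.066m. Market value of debt D = 24580.8m × 95.41/100 = 23452.54128m.
Total capital V = 28220.066 + 23452.54128 = 51672.60728.
Equity: weight = 28220.066/51672.60728 = 0.5461; cost = 10.44%.
Bonds outstanding: weight = 23452.54128/51672.60728 = 0.4539; after-tax cost = 6.8% × (1 − 24%) = 5.1680%.
WACC = 0.5461 × 10.4400% + 0.4539 × 5.1680% = 8.0472%.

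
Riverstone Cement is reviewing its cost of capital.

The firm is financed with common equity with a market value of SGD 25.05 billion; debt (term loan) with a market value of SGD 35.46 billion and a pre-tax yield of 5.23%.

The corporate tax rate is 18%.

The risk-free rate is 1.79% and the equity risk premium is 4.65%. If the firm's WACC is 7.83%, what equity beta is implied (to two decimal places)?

Total capital V = 25.05 + 35.46 = 60.51.
Equity weight = 25.05/60.51 = 0.4140.
Term loan weight = 35.46/60.51 = 0.5860.
Debt contribution = 0.5860 × 5.23% × (1 − 18%) = 2.5132%.
Required equity contribution = 7.83% − 2.5132% = 5.3168%  ⇒  Re = 12.8431%.
CAPM: 12.8431% = 1.79% + β × 4.65%  ⇒  β = 2.3770.

2.38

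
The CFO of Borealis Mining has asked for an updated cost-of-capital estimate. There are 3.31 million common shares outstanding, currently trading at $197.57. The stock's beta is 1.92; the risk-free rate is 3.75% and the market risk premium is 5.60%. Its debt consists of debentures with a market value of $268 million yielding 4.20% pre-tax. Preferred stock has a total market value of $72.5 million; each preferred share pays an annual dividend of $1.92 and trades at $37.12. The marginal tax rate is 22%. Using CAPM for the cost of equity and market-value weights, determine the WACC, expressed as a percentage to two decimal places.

Cost of equity via CAPM: Re = 3.75% + 1.92 × 5.6% = 14.5020%.
Cost of preferred: Rp = 1.92 / 37.12 = 5.1724%.
Market value of equity E = 197.57 × 3.31m = 653.9567m.
Total capital V = 653.9567 + 72.5 + 268 = 994.4567.
Equity: weight = 653.9567/994.4567 = 0.6576; cost = 14.502%.
Preferred: weight = 72.5/994.4567 = 0.0729; cost = 5.1724%.
Debentures: weight = 268/994.4567 = 0.2695; after-tax cost = 4.2% × (1 − 22%) = 3.2760%.
WACC = 0.6576 × 14.5020% + 0.0729 × 5.1724% + 0.2695 × 3.2760% = 10.7965%.

10.80%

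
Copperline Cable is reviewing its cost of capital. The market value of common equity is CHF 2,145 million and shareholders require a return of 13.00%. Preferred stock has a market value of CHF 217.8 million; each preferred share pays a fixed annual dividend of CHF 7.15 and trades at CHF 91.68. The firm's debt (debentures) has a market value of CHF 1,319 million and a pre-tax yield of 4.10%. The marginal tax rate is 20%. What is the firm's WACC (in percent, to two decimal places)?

9.21%

Cost of preferred: Rp = 7.15 / 91.68 = 7.7989%.
Total capital V = 2145 + 217.8 + 1319 = 3681.8.
Equity: weight = 2145/3681.8 = 0.5826; cost = 13%.
Preferred: weight = 217.8/3681.8 = 0.0592; cost = 7.7989%.
Debentures: weight = 1319/3681.8 = 0.3582; after-tax cost = 4.1% × (1 − 20%) = 3.2800%.
WACC = 0.5826 × 13.0000% + 0.0592 × 7.7989% + 0.3582 × 3.2800% = 9.2101%.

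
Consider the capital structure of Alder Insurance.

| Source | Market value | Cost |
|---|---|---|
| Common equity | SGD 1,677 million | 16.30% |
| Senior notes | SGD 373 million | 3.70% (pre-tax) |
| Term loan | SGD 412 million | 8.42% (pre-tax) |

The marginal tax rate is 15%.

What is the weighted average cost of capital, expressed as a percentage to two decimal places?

Total capital V = 1677 + 373 + 412 = 2462.
Equity: weight = 1677/2462 = 0.6812; cost = 16.3%.
Senior notes: weight = 373/2462 = 0.1515; after-tax cost = 3.7% × (1 − 15%) = 3.1450%.
Term loan: weight = 412/2462 = 0.1673; after-tax cost = 8.42% × (1 − 15%) = 7.1570%.
WACC = 0.6812 × 16.3000% + 0.1515 × 3.1450% + 0.1673 × 7.1570% = 12.7770%.

12.78%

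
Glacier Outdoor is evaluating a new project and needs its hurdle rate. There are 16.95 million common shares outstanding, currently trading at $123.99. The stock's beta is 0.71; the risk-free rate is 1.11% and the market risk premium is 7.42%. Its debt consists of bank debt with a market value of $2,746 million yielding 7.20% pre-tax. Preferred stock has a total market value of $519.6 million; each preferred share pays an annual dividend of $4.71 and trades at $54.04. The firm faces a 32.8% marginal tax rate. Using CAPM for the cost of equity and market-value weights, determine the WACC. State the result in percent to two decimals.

Cost of equity via CAPM: Re = 1.11% + 0.71 × 7.42% = 6.3782%.
Cost of preferred: Rp = 4.71 / 54.04 = 8.7158%.
Market value of equity E = 123.99 × 16.95m = 2101.6305m.
Total capital V = 2101.6305 + 519.6 + 2746 = 5367.2305.
Equity: weight = 2101.6305/5367.2305 = 0.3916; cost = 6.3782%.
Preferred: weight = 519.6/5367.2305 = 0.0968; cost = 8.7158%.
Bank debt: weight = 2746/5367.2305 = 0.5116; after-tax cost = 7.2% × (1 − 32.8%) = 4.8384%.
WACC = 0.3916 × 6.3782% + 0.0968 × 8.7158% + 0.5116 × 4.8384% = 5.8167%.

5.82%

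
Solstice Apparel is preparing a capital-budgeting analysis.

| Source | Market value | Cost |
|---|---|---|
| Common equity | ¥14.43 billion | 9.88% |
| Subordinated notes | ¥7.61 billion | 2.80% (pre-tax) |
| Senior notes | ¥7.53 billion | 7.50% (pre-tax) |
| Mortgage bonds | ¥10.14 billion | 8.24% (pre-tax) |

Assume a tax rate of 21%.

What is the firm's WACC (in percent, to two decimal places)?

Total capital V = 14.43 + 7.61 + 7.53 + 10.14 = 39.71.
Equity: weight = 14.43/39.71 = 0.3634; cost = 9.88%.
Subordinated notes: weight = 7.61/39.71 = 0.1916; after-tax cost = 2.8% × (1 − 21%) = 2.2120%.
Senior notes: weight = 7.53/39.71 = 0.1896; after-tax cost = 7.5% × (1 − 21%) = 5.9250%.
Mortgage bonds: weight = 10.14/39.71 = 0.2554; after-tax cost = 8.24% × (1 − 21%) = 6.5096%.
WACC = 0.3634 × 9.8800% + 0.1916 × 2.2120% + 0.1896 × 5.9250% + 0.2554 × 6.5096% = 6.7999%.

6.80%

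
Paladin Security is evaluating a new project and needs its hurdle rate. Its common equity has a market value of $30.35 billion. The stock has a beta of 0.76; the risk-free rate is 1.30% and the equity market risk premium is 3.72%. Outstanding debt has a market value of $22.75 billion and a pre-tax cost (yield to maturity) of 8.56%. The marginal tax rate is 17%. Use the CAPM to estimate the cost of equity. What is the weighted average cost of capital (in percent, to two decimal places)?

5.40%

Cost of equity via CAPM: Re = 1.3% + 0.76 × 3.72% = 4.1272%.
Total capital V = 30.35 + 22.75 = 53.1.
Equity: weight = 30.35/53.1 = 0.5716; cost = 4.1272%.
Debt: weight = 22.75/53.1 = 0.4284; after-tax cost = 8.56% × (1 − 17%) = 7.1048%.
WACC = 0.5716 × 4.1272% + 0.4284 × 7.1048% = 5.4029%.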